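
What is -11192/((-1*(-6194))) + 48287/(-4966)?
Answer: -177334575/15379702 ≈ -11.530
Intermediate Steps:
-11192/((-1*(-6194))) + 48287/(-4966) = -11192/6194 + 48287*(-1/4966) = -11192*1/6194 - 48287/4966 = -5596/3097 - 48287/4966 = -177334575/15379702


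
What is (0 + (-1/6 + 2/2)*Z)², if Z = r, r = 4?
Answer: 100/9 ≈ 11.111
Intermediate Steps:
Z = 4
(0 + (-1/6 + 2/2)*Z)² = (0 + (-1/6 + 2/2)*4)² = (0 + (-1*⅙ + 2*(½))*4)² = (0 + (-⅙ + 1)*4)² = (0 + (⅚)*4)² = (0 + 10/3)² = (10/3)² = 100/9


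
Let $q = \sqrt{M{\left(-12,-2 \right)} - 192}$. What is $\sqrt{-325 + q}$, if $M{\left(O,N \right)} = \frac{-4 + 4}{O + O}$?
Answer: $\sqrt{-325 + 8 i \sqrt{3}} \approx 0.3842 + 18.032 i$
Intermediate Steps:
$M{\left(O,N \right)} = 0$ ($M{\left(O,N \right)} = \frac{0}{2 O} = 0 \frac{1}{2 O} = 0$)
$q = 8 i \sqrt{3}$ ($q = \sqrt{0 - 192} = \sqrt{-192} = 8 i \sqrt{3} \approx 13.856 i$)
$\sqrt{-325 + q} = \sqrt{-325 + 8 i \sqrt{3}}$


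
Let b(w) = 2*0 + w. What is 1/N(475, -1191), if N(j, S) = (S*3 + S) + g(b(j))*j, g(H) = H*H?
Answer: 1/107167111 ≈ 9.3312e-9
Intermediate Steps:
b(w) = w (b(w) = 0 + w = w)
g(H) = H**2
N(j, S) = j**3 + 4*S (N(j, S) = (S*3 + S) + j**2*j = (3*S + S) + j**3 = 4*S + j**3 = j**3 + 4*S)
1/N(475, -1191) = 1/(475**3 + 4*(-1191)) = 1/(107171875 - 4764) = 1/107167111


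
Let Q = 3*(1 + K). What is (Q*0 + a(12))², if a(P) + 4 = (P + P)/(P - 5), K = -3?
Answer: 16/49 ≈ 0.32653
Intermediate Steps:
Q = -6 (Q = 3*(1 - 3) = 3*(-2) = -6)
a(P) = -4 + 2*P/(-5 + P) (a(P) = -4 + (P + P)/(P - 5) = -4 + (2*P)/(-5 + P) = -4 + 2*P/(-5 + P))
(Q*0 + a(12))² = (-6*0 + 2*(10 - 1*12)/(-5 + 12))² = (0 + 2*(10 - 12)/7)² = (0 + 2*(⅐)*(-2))² = (0 - 4/7)² = (-4/7)² = 16/49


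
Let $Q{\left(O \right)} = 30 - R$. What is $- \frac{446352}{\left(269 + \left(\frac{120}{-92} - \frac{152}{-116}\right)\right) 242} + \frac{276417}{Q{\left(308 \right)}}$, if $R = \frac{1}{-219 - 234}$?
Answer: $\frac{905506435325765}{98356558399} \approx 9206.4$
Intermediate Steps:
$R = - \frac{1}{453}$ ($R = \frac{1}{-453} = - \frac{1}{453} \approx -0.0022075$)
$Q{\left(O \right)} = \frac{13591}{453}$ ($Q{\left(O \right)} = 30 - - \frac{1}{453} = 30 + \frac{1}{453} = \frac{13591}{453}$)
$- \frac{446352}{\left(269 + \left(\frac{120}{-92} - \frac{152}{-116}\right)\right) 242} + \frac{276417}{Q{\left(308 \right)}} = - \frac{446352}{\left(269 + \left(\frac{120}{-92} - \frac{152}{-116}\right)\right) 242} + \frac{276417}{\frac{13591}{453}} = - \frac{446352}{\left(269 + \left(120 \left(- \frac{1}{92}\right) - - \frac{38}{29}\right)\right) 242} + 276417 \cdot \frac{453}{13591} = - \frac{446352}{\left(269 + \left(- \frac{30}{23} + \frac{38}{29}\right)\right) 242} + \frac{125216901}{13591} = - \frac{446352}{\left(269 + \frac{4}{667}\right) 242} + \frac{125216901}{13591} = - \frac{446352}{\frac{179427}{667} \cdot 242} + \frac{125216901}{13591} = - \frac{446352}{\frac{43421334}{667}} + \frac{125216901}{13591} = \left(-446352\right) \frac{667}{43421334} + \frac{125216901}{13591} = - \frac{49619464}{7236889} + \frac{125216901}{13591} = \frac{905506435325765}{98356558399}$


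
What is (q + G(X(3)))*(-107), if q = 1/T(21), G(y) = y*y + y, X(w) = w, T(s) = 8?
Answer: -10379/8 ≈ -1297.4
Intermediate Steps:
G(y) = y + y**2 (G(y) = y**2 + y = y + y**2)
q = 1/8 ≈ 0.12500
(q + G(X(3)))*(-107) = (1/8 + 3*(1 + 3))*(-107) = (1/8 + 3*4)*(-107) = (1/8 + 12)*(-107) = (97/8)*(-107) = -10379/8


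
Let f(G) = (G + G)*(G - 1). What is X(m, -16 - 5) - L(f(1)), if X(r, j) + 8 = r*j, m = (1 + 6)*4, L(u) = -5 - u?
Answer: -591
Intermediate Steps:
f(G) = 2*G*(-1 + G) (f(G) = (2*G)*(-1 + G) = 2*G*(-1 + G))
m = 28 (m = 7*4 = 28)
X(r, j) = -8 + j*r (X(r, j) = -8 + r*j = -8 + j*r)
X(m, -16 - 5) - L(f(1)) = (-8 + (-16 - 5)*28) - (-5 - 2*(-1 + 1)) = (-8 - 21*28) - (-5 - 2*0) = (-8 - 588) - (-5 - 1*0) = -596 - (-5 + 0) = -596 - 1*(-5) = -596 + 5 = -591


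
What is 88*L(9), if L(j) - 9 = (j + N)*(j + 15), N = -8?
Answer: 2904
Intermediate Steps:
L(j) = 9 + (-8 + j)*(15 + j) (L(j) = 9 + (j - 8)*(j + 15) = 9 + (-8 + j)*(15 + j))
88*L(9) = 88*(-111 + 9**2 + 7*9) = 88*(-111 + 81 + 63) = 88*33 = 2904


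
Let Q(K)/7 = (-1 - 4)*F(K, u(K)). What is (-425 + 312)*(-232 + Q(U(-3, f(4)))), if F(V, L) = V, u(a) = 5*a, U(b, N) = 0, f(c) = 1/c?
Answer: 26216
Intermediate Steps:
Q(K) = -35*K (Q(K) = 7*((-1 - 4)*K) = 7*(-5*K) = -35*K)
(-425 + 312)*(-232 + Q(U(-3, f(4)))) = (-425 + 312)*(-232 - 35*0) = -113*(-232 + 0) = -113*(-232) = 26216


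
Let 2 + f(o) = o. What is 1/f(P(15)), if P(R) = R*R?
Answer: 1/223 ≈ 0.0044843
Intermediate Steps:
P(R) = R²
f(o) = -2 + o
1/f(P(15)) = 1/(-2 + 15²) = 1/(-2 + 225) = 1/223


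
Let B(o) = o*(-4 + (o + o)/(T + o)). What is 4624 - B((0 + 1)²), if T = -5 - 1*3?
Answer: 32398/7 ≈ 4628.3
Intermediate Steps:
T = -8 (T = -5 - 3 = -8)
B(o) = o*(-4 + 2*o/(-8 + o)) (B(o) = o*(-4 + (o + o)/(-8 + o)) = o*(-4 + (2*o)/(-8 + o)) = o*(-4 + 2*o/(-8 + o)))
4624 - B((0 + 1)²) = 4624 - 2*(0 + 1)²*(16 - (0 + 1)²)/(-8 + (0 + 1)²) = 4624 - 2*1²*(16 - 1*1²)/(-8 + 1²) = 4624 - 2*(16 - 1*1)/(-8 + 1) = 4624 - 2*(16 - 1)/(-7) = 4624 - 2*(-1)*15/7 = 4624 - 1*(-30/7) = 4624 + 30/7 = 32398/7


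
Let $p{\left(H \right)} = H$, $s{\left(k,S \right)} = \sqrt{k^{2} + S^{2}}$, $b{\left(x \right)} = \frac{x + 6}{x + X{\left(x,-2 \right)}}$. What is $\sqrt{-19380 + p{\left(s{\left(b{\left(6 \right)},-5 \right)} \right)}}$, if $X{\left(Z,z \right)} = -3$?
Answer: $\sqrt{-19380 + \sqrt{41}} \approx 139.19 i$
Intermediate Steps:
$b{\left(x \right)} = \frac{6 + x}{-3 + x}$ ($b{\left(x \right)} = \frac{x + 6}{x - 3} = \frac{6 + x}{-3 + x}$)
$s{\left(k,S \right)} = \sqrt{S^{2} + k^{2}}$
$\sqrt{-19380 + p{\left(s{\left(b{\left(6 \right)},-5 \right)} \right)}} = \sqrt{-19380 + \sqrt{\left(-5\right)^{2} + \left(\frac{6 + 6}{-3 + 6}\right)^{2}}} = \sqrt{-19380 + \sqrt{25 + \left(\frac{1}{3} \cdot 12\right)^{2}}} = \sqrt{-19380 + \sqrt{25 + 4^{2}}} = \sqrt{-19380 + \sqrt{25 + 16}} = \sqrt{-19380 + \sqrt{41}}$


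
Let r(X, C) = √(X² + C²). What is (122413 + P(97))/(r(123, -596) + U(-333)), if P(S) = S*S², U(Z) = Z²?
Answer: 4414601979/472923076 - 39811*√370345/472923076 ≈ 9.2835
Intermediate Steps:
P(S) = S³
r(X, C) = √(C² + X²)
(122413 + P(97))/(r(123, -596) + U(-333)) = (122413 + 97³)/(√((-596)² + 123²) + (-333)²) = (122413 + 912673)/(√(355216 + 15129) + 110889) = 1035086/(√370345 + 110889) = 1035086/(110889 + √370345)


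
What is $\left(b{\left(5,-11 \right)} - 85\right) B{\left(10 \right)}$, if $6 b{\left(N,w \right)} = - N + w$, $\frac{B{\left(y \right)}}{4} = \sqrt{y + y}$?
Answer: $- \frac{2104 \sqrt{5}}{3} \approx -1568.2$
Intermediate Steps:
$B{\left(y \right)} = 4 \sqrt{2} \sqrt{y}$ ($B{\left(y \right)} = 4 \sqrt{y + y} = 4 \sqrt{2 y} = 4 \sqrt{2} \sqrt{y}$)
$b{\left(N,w \right)} = - \frac{N}{6} + \frac{w}{6}$ ($b{\left(N,w \right)} = \frac{- N + w}{6} = \frac{w - N}{6} = - \frac{N}{6} + \frac{w}{6}$)
$\left(b{\left(5,-11 \right)} - 85\right) B{\left(10 \right)} = \left(\left(\left(- \frac{1}{6}\right) 5 + \frac{1}{6} \left(-11\right)\right) - 85\right) 4 \sqrt{2} \sqrt{10} = \left(\left(- \frac{5}{6} - \frac{11}{6}\right) - 85\right) 8 \sqrt{5} = \left(- \frac{8}{3} - 85\right) 8 \sqrt{5} = - \frac{263 \cdot 8 \sqrt{5}}{3} = - \frac{2104 \sqrt{5}}{3}$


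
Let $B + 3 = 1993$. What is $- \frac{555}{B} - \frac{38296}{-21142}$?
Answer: $\frac{6447523}{4207258} \approx 1.5325$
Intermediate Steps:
$B = 1990$ ($B = -3 + 1993 = 1990$)
$- \frac{555}{B} - \frac{38296}{-21142} = - \frac{555}{1990} - \frac{38296}{-21142} = \left(-555\right) \frac{1}{1990} - - \frac{19148}{10571} = - \frac{111}{398} + \frac{19148}{10571} = \frac{6447523}{4207258}$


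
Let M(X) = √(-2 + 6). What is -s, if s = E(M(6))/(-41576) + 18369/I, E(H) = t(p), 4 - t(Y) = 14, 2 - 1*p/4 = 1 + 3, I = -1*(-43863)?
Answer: -127358029/303941348 ≈ -0.41902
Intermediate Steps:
M(X) = 2 (M(X) = √4 = 2)
I = 43863
p = -8 (p = 8 - 4*(1 + 3) = 8 - 4*4 = 8 - 16 = -8)
t(Y) = -10 (t(Y) = 4 - 1*14 = 4 - 14 = -10)
E(H) = -10
s = 127358029/303941348 (s = -10/(-41576) + 18369/43863 = -10*(-1/41576) + 18369*(1/43863) = 5/20788 + 6123/14621 = 127358029/303941348 ≈ 0.41902)
-s = -1*127358029/303941348 = -127358029/303941348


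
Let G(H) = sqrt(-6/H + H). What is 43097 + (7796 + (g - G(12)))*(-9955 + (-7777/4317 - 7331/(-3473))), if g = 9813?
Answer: -2627498670807364/14992941 + 149250089249*sqrt(46)/29985882 ≈ -1.7522e+8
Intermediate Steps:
G(H) = sqrt(H - 6/H)
43097 + (7796 + (g - G(12)))*(-9955 + (-7777/4317 - 7331/(-3473))) = 43097 + (7796 + (9813 - sqrt(12 - 6/12)))*(-9955 + (-7777/4317 - 7331/(-3473))) = 43097 + (7796 + (9813 - sqrt(12 - 6*1/12)))*(-9955 + (-7777*1/4317 - 7331*(-1/3473))) = 43097 + (7796 + (9813 - sqrt(12 - 1/2)))*(-9955 + (-7777/4317 + 7331/3473)) = 43097 + (7796 + (9813 - sqrt(23/2)))*(-9955 + 4638406/14992941) = 43097 + (7796 + (9813 - sqrt(46)/2))*(-149250089249/14992941) = 43097 + (17609 - sqrt(46)/2)*(-149250089249/14992941) = 43097 + (-2628144821585641/14992941 + 149250089249*sqrt(46)/29985882) = -2627498670807364/14992941 + 149250089249*sqrt(46)/29985882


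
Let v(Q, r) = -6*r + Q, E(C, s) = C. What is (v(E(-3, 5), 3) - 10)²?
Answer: 961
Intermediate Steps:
v(Q, r) = Q - 6*r
(v(E(-3, 5), 3) - 10)² = ((-3 - 6*3) - 10)² = ((-3 - 18) - 10)² = (-21 - 10)² = (-31)² = 961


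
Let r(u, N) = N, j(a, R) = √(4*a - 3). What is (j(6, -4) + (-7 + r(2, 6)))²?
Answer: (1 - √21)² ≈ 12.835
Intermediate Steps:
j(a, R) = √(-3 + 4*a)
(j(6, -4) + (-7 + r(2, 6)))² = (√(-3 + 4*6) + (-7 + 6))² = (√(-3 + 24) - 1)² = (√21 - 1)² = (-1 + √21)²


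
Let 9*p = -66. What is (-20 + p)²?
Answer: 6724/9 ≈ 747.11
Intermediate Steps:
p = -22/3 (p = (⅑)*(-66) = -22/3 ≈ -7.3333)
(-20 + p)² = (-20 - 22/3)² = (-82/3)² = 6724/9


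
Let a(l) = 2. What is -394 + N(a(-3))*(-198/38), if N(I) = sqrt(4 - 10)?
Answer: -394 - 99*I*sqrt(6)/19 ≈ -394.0 - 12.763*I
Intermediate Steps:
N(I) = I*sqrt(6) (N(I) = sqrt(-6) = I*sqrt(6))
-394 + N(a(-3))*(-198/38) = -394 + (I*sqrt(6))*(-198/38) = -394 + (I*sqrt(6))*(-198*1/38) = -394 + (I*sqrt(6))*(-99/19) = -394 - 99*I*sqrt(6)/19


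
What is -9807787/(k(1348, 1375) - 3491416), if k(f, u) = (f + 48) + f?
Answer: 891617/317152 ≈ 2.8113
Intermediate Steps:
k(f, u) = 48 + 2*f (k(f, u) = (48 + f) + f = 48 + 2*f)
-9807787/(k(1348, 1375) - 3491416) = -9807787/((48 + 2*1348) - 3491416) = -9807787/((48 + 2696) - 3491416) = -9807787/(2744 - 3491416) = -9807787/(-3488672) = -9807787*(-1/3488672) = 891617/317152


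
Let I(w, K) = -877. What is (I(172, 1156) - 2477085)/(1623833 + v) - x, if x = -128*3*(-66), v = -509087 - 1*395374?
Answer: -9117120965/359686 ≈ -25347.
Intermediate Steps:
v = -904461 (v = -509087 - 395374 = -904461)
x = 25344 (x = -384*(-66) = 25344)
(I(172, 1156) - 2477085)/(1623833 + v) - x = (-877 - 2477085)/(1623833 - 904461) - 1*25344 = -2477962/719372 - 25344 = -2477962*1/719372 - 25344 = -1238981/359686 - 25344 = -9117120965/359686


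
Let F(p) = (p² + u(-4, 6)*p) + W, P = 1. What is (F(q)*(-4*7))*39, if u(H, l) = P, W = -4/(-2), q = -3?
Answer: -8736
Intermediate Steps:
W = 2 (W = -4*(-½) = 2)
u(H, l) = 1
F(p) = 2 + p + p² (F(p) = (p² + 1*p) + 2 = (p² + p) + 2 = (p + p²) + 2 = 2 + p + p²)
(F(q)*(-4*7))*39 = ((2 - 3 + (-3)²)*(-4*7))*39 = ((2 - 3 + 9)*(-28))*39 = (8*(-28))*39 = -224*39 = -8736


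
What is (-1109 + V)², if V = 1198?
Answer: 7921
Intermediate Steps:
(-1109 + V)² = (-1109 + 1198)² = 89² = 7921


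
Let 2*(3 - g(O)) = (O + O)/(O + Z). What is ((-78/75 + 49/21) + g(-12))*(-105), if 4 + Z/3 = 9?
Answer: -4354/5 ≈ -870.80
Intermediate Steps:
Z = 15 (Z = -12 + 3*9 = -12 + 27 = 15)
g(O) = 3 - O/(15 + O) (g(O) = 3 - (O + O)/(2*(O + 15)) = 3 - 2*O/(2*(15 + O)) = 3 - O/(15 + O))
((-78/75 + 49/21) + g(-12))*(-105) = ((-78/75 + 49/21) + (45 + 2*(-12))/(15 - 12))*(-105) = ((-78*1/75 + 49*(1/21)) + (45 - 24)/3)*(-105) = ((-26/25 + 7/3) + (⅓)*21)*(-105) = (97/75 + 7)*(-105) = (622/75)*(-105) = -4354/5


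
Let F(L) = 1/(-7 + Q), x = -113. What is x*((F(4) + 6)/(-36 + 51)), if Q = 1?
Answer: -791/18 ≈ -43.944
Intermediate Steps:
F(L) = -⅙ (F(L) = 1/(-7 + 1) = 1/(-6) = -⅙)
x*((F(4) + 6)/(-36 + 51)) = -113*(-⅙ + 6)/(-36 + 51) = -3955/(6*15) = -113*7/18 = -791/18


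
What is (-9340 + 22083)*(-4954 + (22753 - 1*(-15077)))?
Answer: 418938868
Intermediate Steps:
(-9340 + 22083)*(-4954 + (22753 - 1*(-15077))) = 12743*(-4954 + (22753 + 15077)) = 12743*(-4954 + 37830) = 12743*32876 = 418938868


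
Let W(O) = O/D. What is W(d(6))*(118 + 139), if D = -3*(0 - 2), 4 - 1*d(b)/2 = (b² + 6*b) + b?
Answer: -19018/3 ≈ -6339.3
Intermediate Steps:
d(b) = 8 - 14*b - 2*b² (d(b) = 8 - 2*((b² + 6*b) + b) = 8 - 2*(b² + 7*b) = 8 + (-14*b - 2*b²) = 8 - 14*b - 2*b²)
D = 6 (D = -3*(-2) = 6)
W(O) = O/6
W(d(6))*(118 + 139) = ((8 - 14*6 - 2*6²)/6)*(118 + 139) = ((8 - 84 - 2*36)/6)*257 = ((8 - 84 - 72)/6)*257 = ((⅙)*(-148))*257 = -74/3*257 = -19018/3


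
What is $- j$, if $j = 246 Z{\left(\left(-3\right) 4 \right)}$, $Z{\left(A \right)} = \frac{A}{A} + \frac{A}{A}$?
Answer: $-492$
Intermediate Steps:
$Z{\left(A \right)} = 2$ ($Z{\left(A \right)} = 1 + 1 = 2$)
$j = 492$ ($j = 246 \cdot 2 = 492$)
$- j = \left(-1\right) 492 = -492$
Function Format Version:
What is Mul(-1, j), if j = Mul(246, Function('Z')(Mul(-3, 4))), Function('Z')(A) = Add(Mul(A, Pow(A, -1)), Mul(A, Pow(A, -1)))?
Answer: -492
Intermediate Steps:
Function('Z')(A) = 2 (Function('Z')(A) = Add(1, 1) = 2)
j = 492 (j = Mul(246, 2) = 492)
Mul(-1, j) = Mul(-1, 492) = -492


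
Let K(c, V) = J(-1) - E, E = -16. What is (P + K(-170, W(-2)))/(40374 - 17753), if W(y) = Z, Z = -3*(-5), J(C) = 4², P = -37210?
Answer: -37178/22621 ≈ -1.6435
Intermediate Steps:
J(C) = 16
Z = 15
W(y) = 15
K(c, V) = 32 (K(c, V) = 16 - 1*(-16) = 16 + 16 = 32)
(P + K(-170, W(-2)))/(40374 - 17753) = (-37210 + 32)/(40374 - 17753) = -37178/22621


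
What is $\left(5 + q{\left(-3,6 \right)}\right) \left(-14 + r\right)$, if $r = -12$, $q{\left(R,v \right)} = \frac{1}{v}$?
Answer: $- \frac{403}{3} \approx -134.33$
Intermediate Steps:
$\left(5 + q{\left(-3,6 \right)}\right) \left(-14 + r\right) = \left(5 + \frac{1}{6}\right) \left(-14 - 12\right) = \left(5 + \frac{1}{6}\right) \left(-26\right) = \frac{31}{6} \left(-26\right) = - \frac{403}{3}$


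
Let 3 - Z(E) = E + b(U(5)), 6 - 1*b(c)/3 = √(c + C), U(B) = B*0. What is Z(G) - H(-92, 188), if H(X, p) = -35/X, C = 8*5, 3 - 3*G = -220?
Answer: -24761/276 + 6*√10 ≈ -70.740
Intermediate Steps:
G = 223/3 (G = 1 - ⅓*(-220) = 1 + 220/3 = 223/3 ≈ 74.333)
C = 40
U(B) = 0
b(c) = 18 - 3*√(40 + c) (b(c) = 18 - 3*√(c + 40) = 18 - 3*√(40 + c))
Z(E) = -15 - E + 6*√10 (Z(E) = 3 - (E + (18 - 3*√(40 + 0))) = 3 - (E + (18 - 6*√10)) = 3 - (18 + E - 6*√10) = 3 + (-18 - E + 6*√10) = -15 - E + 6*√10)
Z(G) - H(-92, 188) = (-15 - 1*223/3 + 6*√10) - (-35)/(-92) = (-15 - 223/3 + 6*√10) - (-35)*(-1)/92 = (-268/3 + 6*√10) - 1*35/92 = (-268/3 + 6*√10) - 35/92 = -24761/276 + 6*√10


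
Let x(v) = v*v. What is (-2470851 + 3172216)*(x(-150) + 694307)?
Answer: 502743341555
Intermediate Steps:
x(v) = v²
(-2470851 + 3172216)*(x(-150) + 694307) = (-2470851 + 3172216)*((-150)² + 694307) = 701365*(22500 + 694307) = 701365*716807 = 502743341555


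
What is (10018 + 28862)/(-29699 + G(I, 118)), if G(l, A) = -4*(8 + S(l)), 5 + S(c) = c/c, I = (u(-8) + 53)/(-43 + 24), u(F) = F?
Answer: -2592/1981 ≈ -1.3084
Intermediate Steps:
I = -45/19 (I = (-8 + 53)/(-43 + 24) = 45/(-19) = 45*(-1/19) = -45/19 ≈ -2.3684)
S(c) = -4 (S(c) = -5 + c/c = -5 + 1 = -4)
G(l, A) = -16 (G(l, A) = -4*(8 - 4) = -4*4 = -16)
(10018 + 28862)/(-29699 + G(I, 118)) = (10018 + 28862)/(-29699 - 16) = 38880/(-29715) = 38880*(-1/29715) = -2592/1981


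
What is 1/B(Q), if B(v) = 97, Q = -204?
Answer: 1/97 ≈ 0.010309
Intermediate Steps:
1/B(Q) = 1/97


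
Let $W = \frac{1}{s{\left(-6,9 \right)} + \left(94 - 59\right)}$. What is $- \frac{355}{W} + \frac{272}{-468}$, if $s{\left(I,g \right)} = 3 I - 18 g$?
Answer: $\frac{6022507}{117} \approx 51474.0$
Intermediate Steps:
$s{\left(I,g \right)} = - 18 g + 3 I$
$W = - \frac{1}{145}$ ($W = \frac{1}{\left(\left(-18\right) 9 + 3 \left(-6\right)\right) + \left(94 - 59\right)} = \frac{1}{\left(-162 - 18\right) + 35} = \frac{1}{-180 + 35} = \frac{1}{-145} = - \frac{1}{145} \approx -0.0068966$)
$- \frac{355}{W} + \frac{272}{-468} = - \frac{355}{- \frac{1}{145}} + \frac{272}{-468} = \left(-355\right) \left(-145\right) + 272 \left(- \frac{1}{468}\right) = 51475 - \frac{68}{117} = \frac{6022507}{117}$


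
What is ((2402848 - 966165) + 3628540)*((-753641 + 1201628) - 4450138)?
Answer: -20271787294673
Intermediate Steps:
((2402848 - 966165) + 3628540)*((-753641 + 1201628) - 4450138) = (1436683 + 3628540)*(447987 - 4450138) = 5065223*(-4002151) = -20271787294673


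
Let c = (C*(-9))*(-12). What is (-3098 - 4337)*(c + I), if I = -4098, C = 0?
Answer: 30468630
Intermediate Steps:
c = 0 (c = (0*(-9))*(-12) = 0*(-12) = 0)
(-3098 - 4337)*(c + I) = (-3098 - 4337)*(0 - 4098) = -7435*(-4098) = 30468630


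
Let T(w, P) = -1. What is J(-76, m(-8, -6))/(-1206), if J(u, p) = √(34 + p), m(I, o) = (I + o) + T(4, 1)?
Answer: -√19/1206 ≈ -0.0036143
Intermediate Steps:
m(I, o) = -1 + I + o (m(I, o) = (I + o) - 1 = -1 + I + o)
J(-76, m(-8, -6))/(-1206) = √(34 + (-1 - 8 - 6))/(-1206) = √(34 - 15)*(-1/1206) = √19*(-1/1206) = -√19/1206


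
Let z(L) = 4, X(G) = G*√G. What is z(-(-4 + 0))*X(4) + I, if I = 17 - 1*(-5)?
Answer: 54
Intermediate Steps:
X(G) = G^(3/2)
I = 22 (I = 17 + 5 = 22)
z(-(-4 + 0))*X(4) + I = 4*4^(3/2) + 22 = 4*8 + 22 = 32 + 22 = 54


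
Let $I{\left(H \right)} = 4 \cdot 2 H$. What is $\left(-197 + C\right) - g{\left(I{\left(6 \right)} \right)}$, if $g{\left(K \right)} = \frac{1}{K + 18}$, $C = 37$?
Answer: $- \frac{10561}{66} \approx -160.02$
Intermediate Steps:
$I{\left(H \right)} = 8 H$
$g{\left(K \right)} = \frac{1}{18 + K}$
$\left(-197 + C\right) - g{\left(I{\left(6 \right)} \right)} = \left(-197 + 37\right) - \frac{1}{18 + 8 \cdot 6} = -160 - \frac{1}{18 + 48} = -160 - \frac{1}{66} = - \frac{10561}{66}$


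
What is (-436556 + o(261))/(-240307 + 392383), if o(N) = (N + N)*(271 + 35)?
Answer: -69206/38019 ≈ -1.8203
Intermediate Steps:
o(N) = 612*N (o(N) = (2*N)*306 = 612*N)
(-436556 + o(261))/(-240307 + 392383) = (-436556 + 612*261)/(-240307 + 392383) = (-436556 + 159732)/152076 = -276824*1/152076 = -69206/38019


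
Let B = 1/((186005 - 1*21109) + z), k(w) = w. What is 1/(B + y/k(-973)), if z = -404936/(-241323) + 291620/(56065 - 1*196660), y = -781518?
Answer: 17281441098330164/13880531743327282751 ≈ 0.0012450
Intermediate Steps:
z = -42675036/107710499 (z = -404936*(-1/241323) + 291620/(56065 - 196660) = 404936/241323 + 291620/(-140595) = 404936/241323 + 291620*(-1/140595) = 404936/241323 - 8332/4017 = -42675036/107710499 ≈ -0.39620)
B = 107710499/17760987768068 (B = 1/((186005 - 1*21109) - 42675036/107710499) = 1/((186005 - 21109) - 42675036/107710499) = 1/(164896 - 42675036/107710499) = 1/(17760987768068/107710499) = 107710499/17760987768068 ≈ 6.0644e-6)
1/(B + y/k(-973)) = 1/(107710499/17760987768068 - 781518/(-973)) = 1/(107710499/17760987768068 - 781518*(-1/973)) = 1/(107710499/17760987768068 + 781518/973) = 1/(13880531743327282751/17281441098330164) = 17281441098330164/13880531743327282751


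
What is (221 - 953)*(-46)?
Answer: 33672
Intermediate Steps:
(221 - 953)*(-46) = -732*(-46) = 33672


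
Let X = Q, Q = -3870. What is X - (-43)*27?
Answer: -2709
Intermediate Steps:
X = -3870
X - (-43)*27 = -3870 - (-43)*27 = -3870 - 1*(-1161) = -3870 + 1161 = -2709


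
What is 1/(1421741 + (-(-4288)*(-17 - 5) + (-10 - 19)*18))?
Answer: 1/1326883 ≈ 7.5365e-7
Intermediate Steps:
1/(1421741 + (-(-4288)*(-17 - 5) + (-10 - 19)*18)) = 1/(1421741 + (-(-4288)*(-22) - 29*18)) = 1/(1421741 + (-536*176 - 522)) = 1/(1421741 + (-94336 - 522)) = 1/(1421741 - 94858) = 1/1326883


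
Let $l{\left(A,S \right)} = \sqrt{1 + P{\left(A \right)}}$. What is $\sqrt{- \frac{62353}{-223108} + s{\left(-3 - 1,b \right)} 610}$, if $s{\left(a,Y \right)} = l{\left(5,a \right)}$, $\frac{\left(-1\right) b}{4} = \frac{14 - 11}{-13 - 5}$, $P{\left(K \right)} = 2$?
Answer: $\frac{\sqrt{12034129 + 26266504840 \sqrt{3}}}{6562} \approx 32.509$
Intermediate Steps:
$b = \frac{2}{3}$ ($b = - 4 \frac{14 - 11}{-13 - 5} = - 4 \frac{3}{-18} = - 4 \cdot 3 \left(- \frac{1}{18}\right) = \left(-4\right) \left(- \frac{1}{6}\right) = \frac{2}{3} \approx 0.66667$)
$l{\left(A,S \right)} = \sqrt{3}$ ($l{\left(A,S \right)} = \sqrt{1 + 2} = \sqrt{3}$)
$s{\left(a,Y \right)} = \sqrt{3}$
$\sqrt{- \frac{62353}{-223108} + s{\left(-3 - 1,b \right)} 610} = \sqrt{- \frac{62353}{-223108} + \sqrt{3} \cdot 610} = \sqrt{\left(-62353\right) \left(- \frac{1}{223108}\right) + 610 \sqrt{3}} = \sqrt{\frac{62353}{223108} + 610 \sqrt{3}}$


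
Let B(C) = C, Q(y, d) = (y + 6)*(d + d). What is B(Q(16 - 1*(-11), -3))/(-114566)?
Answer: 99/57283 ≈ 0.0017283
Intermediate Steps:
Q(y, d) = 2*d*(6 + y) (Q(y, d) = (6 + y)*(2*d) = 2*d*(6 + y))
B(Q(16 - 1*(-11), -3))/(-114566) = (2*(-3)*(6 + (16 - 1*(-11))))/(-114566) = (2*(-3)*(6 + (16 + 11)))*(-1/114566) = (2*(-3)*(6 + 27))*(-1/114566) = (2*(-3)*33)*(-1/114566) = -198*(-1/114566) = 99/57283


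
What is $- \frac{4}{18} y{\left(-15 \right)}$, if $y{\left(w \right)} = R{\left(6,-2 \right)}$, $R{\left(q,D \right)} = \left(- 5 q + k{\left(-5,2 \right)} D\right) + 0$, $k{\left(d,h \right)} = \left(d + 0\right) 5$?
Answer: $- \frac{40}{9} \approx -4.4444$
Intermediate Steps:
$k{\left(d,h \right)} = 5 d$ ($k{\left(d,h \right)} = d 5 = 5 d$)
$R{\left(q,D \right)} = - 25 D - 5 q$ ($R{\left(q,D \right)} = \left(- 5 q + 5 \left(-5\right) D\right) + 0 = \left(- 5 q - 25 D\right) + 0 = \left(- 25 D - 5 q\right) + 0 = - 25 D - 5 q$)
$y{\left(w \right)} = 20$ ($y{\left(w \right)} = \left(-25\right) \left(-2\right) - 30 = 50 - 30 = 20$)
$- \frac{4}{18} y{\left(-15 \right)} = - \frac{4}{18} \cdot 20 = \left(-4\right) \frac{1}{18} \cdot 20 = \left(- \frac{2}{9}\right) 20 = - \frac{40}{9}$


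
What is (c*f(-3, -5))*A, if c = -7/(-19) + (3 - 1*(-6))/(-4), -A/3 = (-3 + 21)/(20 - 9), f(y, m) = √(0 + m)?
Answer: 351*I*√5/38 ≈ 20.654*I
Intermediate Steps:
f(y, m) = √m
A = -54/11 (A = -3*(-3 + 21)/(20 - 9) = -54/11 ≈ -4.9091)
c = -143/76 (c = -7*(-1/19) + (3 + 6)*(-¼) = 7/19 + 9*(-¼) = 7/19 - 9/4 = -143/76 ≈ -1.8816)
(c*f(-3, -5))*A = -143*I*√5/76*(-54/11) = 351*I*√5/38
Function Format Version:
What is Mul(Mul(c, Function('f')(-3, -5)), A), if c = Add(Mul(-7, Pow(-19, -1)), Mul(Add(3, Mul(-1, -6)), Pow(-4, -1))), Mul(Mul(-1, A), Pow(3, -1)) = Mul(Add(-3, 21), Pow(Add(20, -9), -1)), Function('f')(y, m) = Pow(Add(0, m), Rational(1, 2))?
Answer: Mul(Rational(351, 38), I, Pow(5, Rational(1, 2))) ≈ Mul(20.654, I)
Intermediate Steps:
Function('f')(y, m) = Pow(m, Rational(1, 2))
A = Rational(-54, 11) (A = Mul(-3, Mul(Add(-3, 21), Pow(Add(20, -9), -1))) = Mul(-3, Mul(18, Pow(11, -1))) = Mul(-3, Mul(18, Rational(1, 11))) = Mul(-3, Rational(18, 11)) = Rational(-54, 11) ≈ -4.9091)
c = Rational(-143, 76) (c = Add(Mul(-7, Rational(-1, 19)), Mul(Add(3, 6), Rational(-1, 4))) = Add(Rational(7, 19), Mul(9, Rational(-1, 4))) = Add(Rational(7, 19), Rational(-9, 4)) = Rational(-143, 76) ≈ -1.8816)
Mul(Mul(c, Function('f')(-3, -5)), A) = Mul(Mul(Rational(-143, 76), Pow(-5, Rational(1, 2))), Rational(-54, 11)) = Mul(Mul(Rational(-143, 76), Mul(I, Pow(5, Rational(1, 2)))), Rational(-54, 11)) = Mul(Mul(Rational(-143, 76), I, Pow(5, Rational(1, 2))), Rational(-54, 11)) = Mul(Rational(351, 38), I, Pow(5, Rational(1, 2)))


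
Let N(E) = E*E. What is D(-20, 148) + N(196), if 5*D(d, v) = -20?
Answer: 38412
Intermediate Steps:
N(E) = E**2
D(d, v) = -4 (D(d, v) = (1/5)*(-20) = -4)
D(-20, 148) + N(196) = -4 + 196**2 = -4 + 38416 = 38412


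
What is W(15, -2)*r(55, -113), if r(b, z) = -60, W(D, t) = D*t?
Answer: 1800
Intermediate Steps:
W(15, -2)*r(55, -113) = (15*(-2))*(-60) = -30*(-60) = 1800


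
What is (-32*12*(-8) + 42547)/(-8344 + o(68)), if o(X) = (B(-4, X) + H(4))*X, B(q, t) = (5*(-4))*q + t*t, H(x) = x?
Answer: 45619/311800 ≈ 0.14631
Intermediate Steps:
B(q, t) = t**2 - 20*q (B(q, t) = -20*q + t**2 = t**2 - 20*q)
o(X) = X*(84 + X**2) (o(X) = ((X**2 - 20*(-4)) + 4)*X = ((X**2 + 80) + 4)*X = ((80 + X**2) + 4)*X = (84 + X**2)*X = X*(84 + X**2))
(-32*12*(-8) + 42547)/(-8344 + o(68)) = (-32*12*(-8) + 42547)/(-8344 + 68*(84 + 68**2)) = (-384*(-8) + 42547)/(-8344 + 68*(84 + 4624)) = (3072 + 42547)/(-8344 + 68*4708) = 45619/(-8344 + 320144) = 45619/311800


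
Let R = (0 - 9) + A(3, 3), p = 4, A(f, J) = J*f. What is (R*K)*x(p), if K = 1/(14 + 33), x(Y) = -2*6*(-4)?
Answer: 0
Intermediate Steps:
x(Y) = 48 (x(Y) = -12*(-4) = 48)
R = 0 (R = (0 - 9) + 3*3 = -9 + 9 = 0)
K = 1/47 ≈ 0.021277
(R*K)*x(p) = (0*(1/47))*48 = 0*48 = 0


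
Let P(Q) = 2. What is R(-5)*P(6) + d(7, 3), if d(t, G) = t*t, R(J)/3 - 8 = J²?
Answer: 247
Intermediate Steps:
R(J) = 24 + 3*J²
d(t, G) = t²
R(-5)*P(6) + d(7, 3) = (24 + 3*(-5)²)*2 + 7² = (24 + 3*25)*2 + 49 = (24 + 75)*2 + 49 = 99*2 + 49 = 198 + 49 = 247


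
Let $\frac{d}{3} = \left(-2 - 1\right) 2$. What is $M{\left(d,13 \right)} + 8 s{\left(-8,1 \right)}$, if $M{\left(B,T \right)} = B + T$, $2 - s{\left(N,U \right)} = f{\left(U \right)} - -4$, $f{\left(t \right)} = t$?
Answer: $-29$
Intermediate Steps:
$d = -18$ ($d = 3 \left(-2 - 1\right) 2 = 3 \left(\left(-3\right) 2\right) = 3 \left(-6\right) = -18$)
$s{\left(N,U \right)} = -2 - U$ ($s{\left(N,U \right)} = 2 - \left(U - -4\right) = 2 - \left(U + 4\right) = 2 - \left(4 + U\right) = -2 - U$)
$M{\left(d,13 \right)} + 8 s{\left(-8,1 \right)} = \left(-18 + 13\right) + 8 \left(-2 - 1\right) = -5 + 8 \left(-2 - 1\right) = -5 + 8 \left(-3\right) = -5 - 24 = -29$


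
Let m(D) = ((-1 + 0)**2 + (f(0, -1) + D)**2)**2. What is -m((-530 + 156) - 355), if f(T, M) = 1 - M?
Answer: -279343960900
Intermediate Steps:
m(D) = (1 + (2 + D)**2)**2 (m(D) = ((-1 + 0)**2 + ((1 - 1*(-1)) + D)**2)**2 = ((-1)**2 + ((1 + 1) + D)**2)**2 = (1 + (2 + D)**2)**2)
-m((-530 + 156) - 355) = -(1 + (2 + ((-530 + 156) - 355))**2)**2 = -(1 + (2 + (-374 - 355))**2)**2 = -(1 + (2 - 729)**2)**2 = -(1 + (-727)**2)**2 = -(1 + 528529)**2 = -1*528530**2 = -1*279343960900 = -279343960900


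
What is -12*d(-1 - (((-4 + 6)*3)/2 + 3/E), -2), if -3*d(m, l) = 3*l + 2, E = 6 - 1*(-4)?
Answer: -16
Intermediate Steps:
E = 10 (E = 6 + 4 = 10)
d(m, l) = -⅔ - l (d(m, l) = -(3*l + 2)/3 = -(2 + 3*l)/3 = -⅔ - l)
-12*d(-1 - (((-4 + 6)*3)/2 + 3/E), -2) = -12*(-⅔ - 1*(-2)) = -12*(-⅔ + 2) = -12*4/3 = -16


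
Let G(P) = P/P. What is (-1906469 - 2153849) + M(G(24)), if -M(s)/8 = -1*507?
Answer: -4056262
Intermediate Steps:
G(P) = 1
M(s) = 4056 (M(s) = -(-8)*507 = -8*(-507) = 4056)
(-1906469 - 2153849) + M(G(24)) = (-1906469 - 2153849) + 4056 = -4060318 + 4056 = -4056262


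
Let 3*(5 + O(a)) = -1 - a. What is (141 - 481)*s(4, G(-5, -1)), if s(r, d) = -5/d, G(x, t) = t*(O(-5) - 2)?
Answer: 300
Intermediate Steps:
O(a) = -16/3 - a/3 (O(a) = -5 + (-1 - a)/3 = -5 + (-⅓ - a/3) = -16/3 - a/3)
G(x, t) = -17*t/3 (G(x, t) = t*((-16/3 - ⅓*(-5)) - 2) = t*((-16/3 + 5/3) - 2) = t*(-11/3 - 2) = t*(-17/3) = -17*t/3)
(141 - 481)*s(4, G(-5, -1)) = (141 - 481)*(-5/((-17/3*(-1)))) = -(-1700)/17/3 = -(-1700)*3/17 = -340*(-15/17) = 300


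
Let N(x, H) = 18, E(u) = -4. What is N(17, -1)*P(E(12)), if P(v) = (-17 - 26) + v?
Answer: -846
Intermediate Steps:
P(v) = -43 + v
N(17, -1)*P(E(12)) = 18*(-43 - 4) = 18*(-47) = -846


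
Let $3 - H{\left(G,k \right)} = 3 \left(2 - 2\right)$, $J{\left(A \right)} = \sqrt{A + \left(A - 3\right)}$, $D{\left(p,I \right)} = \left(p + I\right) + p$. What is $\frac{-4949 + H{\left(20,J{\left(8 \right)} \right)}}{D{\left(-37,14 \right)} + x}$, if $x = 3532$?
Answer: $- \frac{2473}{1736} \approx -1.4245$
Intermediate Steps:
$D{\left(p,I \right)} = I + 2 p$ ($D{\left(p,I \right)} = \left(I + p\right) + p = I + 2 p$)
$J{\left(A \right)} = \sqrt{-3 + 2 A}$ ($J{\left(A \right)} = \sqrt{A + \left(-3 + A\right)} = \sqrt{-3 + 2 A}$)
$H{\left(G,k \right)} = 3$ ($H{\left(G,k \right)} = 3 - 3 \left(2 - 2\right) = 3 - 3 \cdot 0 = 3 - 0 = 3 + 0 = 3$)
$\frac{-4949 + H{\left(20,J{\left(8 \right)} \right)}}{D{\left(-37,14 \right)} + x} = \frac{-4949 + 3}{\left(14 + 2 \left(-37\right)\right) + 3532} = - \frac{4946}{\left(14 - 74\right) + 3532} = - \frac{4946}{-60 + 3532} = - \frac{4946}{3472} = \left(-4946\right) \frac{1}{3472} = - \frac{2473}{1736}$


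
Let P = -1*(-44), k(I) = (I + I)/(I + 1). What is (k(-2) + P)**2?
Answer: 2304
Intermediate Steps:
k(I) = 2*I/(1 + I) (k(I) = (2*I)/(1 + I) = 2*I/(1 + I))
P = 44
(k(-2) + P)**2 = (2*(-2)/(1 - 2) + 44)**2 = (2*(-2)/(-1) + 44)**2 = (2*(-2)*(-1) + 44)**2 = (4 + 44)**2 = 48**2 = 2304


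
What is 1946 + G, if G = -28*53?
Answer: 462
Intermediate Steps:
G = -1484
1946 + G = 1946 - 1484 = 462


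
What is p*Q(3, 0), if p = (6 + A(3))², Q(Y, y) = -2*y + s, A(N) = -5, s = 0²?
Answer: 0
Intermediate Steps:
s = 0
Q(Y, y) = -2*y (Q(Y, y) = -2*y + 0 = -2*y)
p = 1 (p = (6 - 5)² = 1² = 1)
p*Q(3, 0) = 1*(-2*0) = 1*0 = 0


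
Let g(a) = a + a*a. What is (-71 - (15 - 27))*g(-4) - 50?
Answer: -758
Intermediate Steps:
g(a) = a + a²
(-71 - (15 - 27))*g(-4) - 50 = (-71 - (15 - 27))*(-4*(1 - 4)) - 50 = (-71 - 1*(-12))*(-4*(-3)) - 50 = (-71 + 12)*12 - 50 = -59*12 - 50 = -708 - 50 = -758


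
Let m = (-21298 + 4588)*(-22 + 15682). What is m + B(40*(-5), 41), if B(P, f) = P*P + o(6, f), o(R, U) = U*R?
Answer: -261638354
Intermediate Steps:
o(R, U) = R*U
B(P, f) = P² + 6*f (B(P, f) = P*P + 6*f = P² + 6*f)
m = -261678600 (m = -16710*15660 = -261678600)
m + B(40*(-5), 41) = -261678600 + ((40*(-5))² + 6*41) = -261678600 + ((-200)² + 246) = -261678600 + (40000 + 246) = -261678600 + 40246 = -261638354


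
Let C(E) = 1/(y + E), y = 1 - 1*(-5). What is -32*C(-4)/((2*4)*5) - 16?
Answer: -82/5 ≈ -16.400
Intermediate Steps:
y = 6 (y = 1 + 5 = 6)
C(E) = 1/(6 + E)
-32*C(-4)/((2*4)*5) - 16 = -32/((6 - 4)*((2*4)*5)) - 16 = -32/(2*(8*5)) - 16 = -16/40 - 16 = -32*1/80 - 16 = -⅖ - 16 = -82/5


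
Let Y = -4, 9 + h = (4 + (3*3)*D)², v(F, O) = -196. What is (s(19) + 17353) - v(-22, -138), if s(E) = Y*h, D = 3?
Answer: 13741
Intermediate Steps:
h = 952 (h = -9 + (4 + (3*3)*3)² = -9 + (4 + 9*3)² = -9 + (4 + 27)² = -9 + 31² = -9 + 961 = 952)
s(E) = -3808 (s(E) = -4*952 = -3808)
(s(19) + 17353) - v(-22, -138) = (-3808 + 17353) - 1*(-196) = 13545 + 196 = 13741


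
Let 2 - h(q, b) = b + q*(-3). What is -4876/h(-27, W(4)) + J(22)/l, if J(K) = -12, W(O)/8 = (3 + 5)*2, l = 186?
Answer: 6554/279 ≈ 23.491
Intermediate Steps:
W(O) = 128 (W(O) = 8*((3 + 5)*2) = 8*(8*2) = 8*16 = 128)
h(q, b) = 2 - b + 3*q (h(q, b) = 2 - (b + q*(-3)) = 2 - (b - 3*q) = 2 + (-b + 3*q) = 2 - b + 3*q)
-4876/h(-27, W(4)) + J(22)/l = -4876/(2 - 1*128 + 3*(-27)) - 12/186 = -4876/(2 - 128 - 81) - 12*1/186 = -4876/(-207) - 2/31 = -4876*(-1/207) - 2/31 = 212/9 - 2/31 = 6554/279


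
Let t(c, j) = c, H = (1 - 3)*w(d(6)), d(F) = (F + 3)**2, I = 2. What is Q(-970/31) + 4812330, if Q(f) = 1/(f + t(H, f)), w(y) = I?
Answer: 5264688989/1094 ≈ 4.8123e+6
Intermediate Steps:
d(F) = (3 + F)**2
w(y) = 2
H = -4 (H = (1 - 3)*2 = -2*2 = -4)
Q(f) = 1/(-4 + f) (Q(f) = 1/(f - 4) = 1/(-4 + f))
Q(-970/31) + 4812330 = 1/(-4 - 970/31) + 4812330 = 1/(-1094/31) + 4812330 = -31/1094 + 4812330 = 5264688989/1094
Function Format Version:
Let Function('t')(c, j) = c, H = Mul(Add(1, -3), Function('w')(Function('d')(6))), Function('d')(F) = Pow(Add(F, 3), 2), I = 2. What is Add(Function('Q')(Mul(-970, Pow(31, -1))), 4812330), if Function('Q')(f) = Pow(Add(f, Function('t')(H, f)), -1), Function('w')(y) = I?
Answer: Rational(5264688989, 1094) ≈ 4.8123e+6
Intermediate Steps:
Function('d')(F) = Pow(Add(3, F), 2)
Function('w')(y) = 2
H = -4 (H = Mul(Add(1, -3), 2) = Mul(-2, 2) = -4)
Function('Q')(f) = Pow(Add(-4, f), -1) (Function('Q')(f) = Pow(Add(f, -4), -1) = Pow(Add(-4, f), -1))
Add(Function('Q')(Mul(-970, Pow(31, -1))), 4812330) = Add(Pow(Add(-4, Mul(-970, Pow(31, -1))), -1), 4812330) = Add(Pow(Add(-4, Mul(-970, Rational(1, 31))), -1), 4812330) = Add(Pow(Add(-4, Rational(-970, 31)), -1), 4812330) = Add(Pow(Rational(-1094, 31), -1), 4812330) = Add(Rational(-31, 1094), 4812330) = Rational(5264688989, 1094)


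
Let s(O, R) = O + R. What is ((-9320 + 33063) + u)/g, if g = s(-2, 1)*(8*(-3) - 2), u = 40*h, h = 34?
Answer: 1931/2 ≈ 965.50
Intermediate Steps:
u = 1360 (u = 40*34 = 1360)
g = 26 (g = (-2 + 1)*(8*(-3) - 2) = -(-24 - 2) = -1*(-26) = 26)
((-9320 + 33063) + u)/g = ((-9320 + 33063) + 1360)/26 = (23743 + 1360)*(1/26) = 25103*(1/26) = 1931/2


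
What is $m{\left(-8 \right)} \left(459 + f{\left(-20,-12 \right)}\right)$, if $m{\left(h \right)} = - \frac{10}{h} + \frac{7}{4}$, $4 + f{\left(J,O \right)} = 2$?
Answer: $1371$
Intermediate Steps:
$f{\left(J,O \right)} = -2$ ($f{\left(J,O \right)} = -4 + 2 = -2$)
$m{\left(h \right)} = \frac{7}{4} - \frac{10}{h}$ ($m{\left(h \right)} = - \frac{10}{h} + 7 \cdot \frac{1}{4} = - \frac{10}{h} + \frac{7}{4} = \frac{7}{4} - \frac{10}{h}$)
$m{\left(-8 \right)} \left(459 + f{\left(-20,-12 \right)}\right) = \left(\frac{7}{4} - \frac{10}{-8}\right) \left(459 - 2\right) = \left(\frac{7}{4} - - \frac{5}{4}\right) 457 = \left(\frac{7}{4} + \frac{5}{4}\right) 457 = 3 \cdot 457 = 1371$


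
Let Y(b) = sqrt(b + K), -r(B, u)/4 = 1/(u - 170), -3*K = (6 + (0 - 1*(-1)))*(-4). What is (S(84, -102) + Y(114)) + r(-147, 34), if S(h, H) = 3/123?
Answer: 75/1394 + sqrt(1110)/3 ≈ 11.159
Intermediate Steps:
K = 28/3 (K = -(6 + (0 - 1*(-1)))*(-4)/3 = -(6 + (0 + 1))*(-4)/3 = -(6 + 1)*(-4)/3 = -7*(-4)/3 = -1/3*(-28) = 28/3 ≈ 9.3333)
r(B, u) = -4/(-170 + u) (r(B, u) = -4/(u - 170) = -4/(-170 + u))
S(h, H) = 1/41 (S(h, H) = 3*(1/123) = 1/41)
Y(b) = sqrt(28/3 + b) (Y(b) = sqrt(b + 28/3) = sqrt(28/3 + b))
(S(84, -102) + Y(114)) + r(-147, 34) = (1/41 + sqrt(84 + 9*114)/3) - 4/(-170 + 34) = (1/41 + sqrt(84 + 1026)/3) - 4/(-136) = (1/41 + sqrt(1110)/3) - 4*(-1/136) = (1/41 + sqrt(1110)/3) + 1/34 = 75/1394 + sqrt(1110)/3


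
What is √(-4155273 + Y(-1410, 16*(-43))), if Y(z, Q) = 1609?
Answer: 8*I*√64901 ≈ 2038.1*I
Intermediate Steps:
√(-4155273 + Y(-1410, 16*(-43))) = √(-4155273 + 1609) = √(-4153664) = 8*I*√64901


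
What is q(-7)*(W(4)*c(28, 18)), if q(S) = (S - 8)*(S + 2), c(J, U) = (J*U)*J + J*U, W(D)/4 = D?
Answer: 17539200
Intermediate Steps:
W(D) = 4*D
c(J, U) = J*U + U*J² (c(J, U) = U*J² + J*U = J*U + U*J²)
q(S) = (-8 + S)*(2 + S)
q(-7)*(W(4)*c(28, 18)) = (-16 + (-7)² - 6*(-7))*((4*4)*(28*18*(1 + 28))) = (-16 + 49 + 42)*(16*(28*18*29)) = 75*(16*14616) = 75*233856 = 17539200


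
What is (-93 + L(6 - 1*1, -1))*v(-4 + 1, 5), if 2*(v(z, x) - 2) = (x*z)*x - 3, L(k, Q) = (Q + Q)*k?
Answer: 3811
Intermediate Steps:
L(k, Q) = 2*Q*k (L(k, Q) = (2*Q)*k = 2*Q*k)
v(z, x) = 1/2 + z*x**2/2 (v(z, x) = 2 + ((x*z)*x - 3)/2 = 2 + (z*x**2 - 3)/2 = 2 + (-3 + z*x**2)/2 = 2 + (-3/2 + z*x**2/2) = 1/2 + z*x**2/2)
(-93 + L(6 - 1*1, -1))*v(-4 + 1, 5) = (-93 + 2*(-1)*(6 - 1*1))*(1/2 + (1/2)*(-4 + 1)*5**2) = (-93 + 2*(-1)*(6 - 1))*(1/2 + (1/2)*(-3)*25) = (-93 + 2*(-1)*5)*(1/2 - 75/2) = (-93 - 10)*(-37) = -103*(-37) = 3811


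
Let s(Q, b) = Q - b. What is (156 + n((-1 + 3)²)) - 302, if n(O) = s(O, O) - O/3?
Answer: -442/3 ≈ -147.33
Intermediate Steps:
n(O) = -O/3 (n(O) = (O - O) - O/3 = 0 - O/3 = -O/3)
(156 + n((-1 + 3)²)) - 302 = (156 - (-1 + 3)²/3) - 302 = (156 - ⅓*2²) - 302 = (156 - ⅓*4) - 302 = (156 - 4/3) - 302 = 464/3 - 302 = -442/3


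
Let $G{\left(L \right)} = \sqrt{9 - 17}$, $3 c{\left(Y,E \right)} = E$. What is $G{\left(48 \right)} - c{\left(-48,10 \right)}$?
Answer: $- \frac{10}{3} + 2 i \sqrt{2} \approx -3.3333 + 2.8284 i$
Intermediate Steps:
$c{\left(Y,E \right)} = \frac{E}{3}$
$G{\left(L \right)} = 2 i \sqrt{2}$ ($G{\left(L \right)} = \sqrt{-8} = 2 i \sqrt{2}$)
$G{\left(48 \right)} - c{\left(-48,10 \right)} = 2 i \sqrt{2} - \frac{1}{3} \cdot 10 = 2 i \sqrt{2} - \frac{10}{3} = - \frac{10}{3} + 2 i \sqrt{2}$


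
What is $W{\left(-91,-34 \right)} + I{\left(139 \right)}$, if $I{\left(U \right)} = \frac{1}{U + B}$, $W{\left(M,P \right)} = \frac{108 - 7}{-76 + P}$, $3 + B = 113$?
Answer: $- \frac{25039}{27390} \approx -0.91417$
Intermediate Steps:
$B = 110$ ($B = -3 + 113 = 110$)
$W{\left(M,P \right)} = \frac{101}{-76 + P}$
$I{\left(U \right)} = \frac{1}{110 + U}$ ($I{\left(U \right)} = \frac{1}{U + 110} = \frac{1}{110 + U}$)
$W{\left(-91,-34 \right)} + I{\left(139 \right)} = \frac{101}{-76 - 34} + \frac{1}{110 + 139} = \frac{101}{-110} + \frac{1}{249} = 101 \left(- \frac{1}{110}\right) + \frac{1}{249} = - \frac{101}{110} + \frac{1}{249} = - \frac{25039}{27390}$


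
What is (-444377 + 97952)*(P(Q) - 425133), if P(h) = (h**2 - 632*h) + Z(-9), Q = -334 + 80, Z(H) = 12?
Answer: 69311674725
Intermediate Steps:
Q = -254
P(h) = 12 + h**2 - 632*h (P(h) = (h**2 - 632*h) + 12 = 12 + h**2 - 632*h)
(-444377 + 97952)*(P(Q) - 425133) = (-444377 + 97952)*((12 + (-254)**2 - 632*(-254)) - 425133) = -346425*((12 + 64516 + 160528) - 425133) = -346425*(225056 - 425133) = -346425*(-200077) = 69311674725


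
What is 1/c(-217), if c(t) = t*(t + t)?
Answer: 1/94178 ≈ 1.0618e-5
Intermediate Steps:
c(t) = 2*t² (c(t) = t*(2*t) = 2*t²)
1/c(-217) = 1/(2*(-217)²) = 1/(2*47089) = 1/94178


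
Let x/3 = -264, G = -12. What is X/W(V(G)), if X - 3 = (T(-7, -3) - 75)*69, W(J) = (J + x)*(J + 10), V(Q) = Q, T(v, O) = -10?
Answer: -977/268 ≈ -3.6455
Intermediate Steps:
x = -792 (x = 3*(-264) = -792)
W(J) = (-792 + J)*(10 + J) (W(J) = (J - 792)*(J + 10) = (-792 + J)*(10 + J))
X = -5862 (X = 3 + (-10 - 75)*69 = 3 - 85*69 = 3 - 5865 = -5862)
X/W(V(G)) = -5862/(-7920 + (-12)² - 782*(-12)) = -5862/(-7920 + 144 + 9384) = -5862/1608 = -5862*1/1608 = -977/268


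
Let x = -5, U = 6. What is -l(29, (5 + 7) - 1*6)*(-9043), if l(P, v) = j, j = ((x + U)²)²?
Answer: 9043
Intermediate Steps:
j = 1 (j = ((-5 + 6)²)² = (1²)² = 1² = 1)
l(P, v) = 1
-l(29, (5 + 7) - 1*6)*(-9043) = -(-9043) = -1*(-9043) = 9043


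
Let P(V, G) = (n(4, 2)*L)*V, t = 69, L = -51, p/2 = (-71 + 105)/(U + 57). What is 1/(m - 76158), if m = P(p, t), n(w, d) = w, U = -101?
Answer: -11/834270 ≈ -1.3185e-5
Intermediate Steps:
p = -17/11 (p = 2*((-71 + 105)/(-101 + 57)) = 2*(34/(-44)) = 2*(34*(-1/44)) = 2*(-17/22) = -17/11 ≈ -1.5455)
P(V, G) = -204*V (P(V, G) = (4*(-51))*V = -204*V)
m = 3468/11 (m = -204*(-17/11) = 3468/11 ≈ 315.27)
1/(m - 76158) = 1/(3468/11 - 76158) = 1/(-834270/11) = -11/834270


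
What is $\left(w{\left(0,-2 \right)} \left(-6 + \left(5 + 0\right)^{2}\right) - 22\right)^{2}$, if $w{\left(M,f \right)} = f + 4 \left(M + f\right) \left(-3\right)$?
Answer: $156816$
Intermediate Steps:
$w{\left(M,f \right)} = - 12 M - 11 f$ ($w{\left(M,f \right)} = f + \left(4 M + 4 f\right) \left(-3\right) = f - \left(12 M + 12 f\right) = - 12 M - 11 f$)
$\left(w{\left(0,-2 \right)} \left(-6 + \left(5 + 0\right)^{2}\right) - 22\right)^{2} = \left(\left(\left(-12\right) 0 - -22\right) \left(-6 + \left(5 + 0\right)^{2}\right) - 22\right)^{2} = \left(\left(0 + 22\right) \left(-6 + 5^{2}\right) - 22\right)^{2} = \left(22 \left(-6 + 25\right) - 22\right)^{2} = \left(22 \cdot 19 - 22\right)^{2} = \left(418 - 22\right)^{2} = 396^{2} = 156816$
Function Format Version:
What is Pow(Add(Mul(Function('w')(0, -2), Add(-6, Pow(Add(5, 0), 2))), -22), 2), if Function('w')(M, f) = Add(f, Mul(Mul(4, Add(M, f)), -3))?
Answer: 156816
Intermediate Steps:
Function('w')(M, f) = Add(Mul(-12, M), Mul(-11, f)) (Function('w')(M, f) = Add(f, Mul(Add(Mul(4, M), Mul(4, f)), -3)) = Add(f, Add(Mul(-12, M), Mul(-12, f))) = Add(Mul(-12, M), Mul(-11, f)))
Pow(Add(Mul(Function('w')(0, -2), Add(-6, Pow(Add(5, 0), 2))), -22), 2) = Pow(Add(Mul(Add(Mul(-12, 0), Mul(-11, -2)), Add(-6, Pow(Add(5, 0), 2))), -22), 2) = Pow(Add(Mul(Add(0, 22), Add(-6, Pow(5, 2))), -22), 2) = Pow(Add(Mul(22, Add(-6, 25)), -22), 2) = Pow(Add(Mul(22, 19), -22), 2) = Pow(Add(418, -22), 2) = Pow(396, 2) = 156816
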